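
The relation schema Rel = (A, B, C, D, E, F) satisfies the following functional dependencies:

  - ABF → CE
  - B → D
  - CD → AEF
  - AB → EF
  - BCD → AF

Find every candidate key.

Attribute B never appears on the right-hand side of any dependency, so B must belong to every candidate key.
{B}⁺ = {B, D}, which is not all of the schema, so we must add further attributes.
{A, B}⁺: B→D adds D; AB→EF adds E, F; ABF→CE adds C → {A, B, C, D, E, F}. Minimal: {B}⁺ = {B, D}; {A}⁺ = {A} — none reach the full schema.
{B, C}⁺: B→D adds D; CD→AEF adds A, E, F → {A, B, C, D, E, F}. Minimal: {C}⁺ = {C}; {B}⁺ = {B, D} — none reach the full schema.

AB, BC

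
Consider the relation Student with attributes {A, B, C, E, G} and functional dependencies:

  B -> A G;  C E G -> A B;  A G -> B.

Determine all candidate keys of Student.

{B, C, E}, {C, E, G}

Attributes C, E never appear on any right-hand side, so every candidate key must contain {C, E}.
{C, E}⁺ = {C, E}, which is not all of the schema, so we must add further attributes.
{B, C, E}⁺: B→AG adds A, G → {A, B, C, E, G}. Minimal: {C, E}⁺ = {C, E}; {B, E}⁺ = {A, B, E, G}; {B, C}⁺ = {A, B, C, G} — none reach the full schema.
{C, E, G}⁺: CEG→AB adds A, B → {A, B, C, E, G}. Minimal: {E, G}⁺ = {E, G}; {C, G}⁺ = {C, G}; {C, E}⁺ = {C, E} — none reach the full schema.
Any other superkey contains one of these as a subset, so there are no further candidate keys.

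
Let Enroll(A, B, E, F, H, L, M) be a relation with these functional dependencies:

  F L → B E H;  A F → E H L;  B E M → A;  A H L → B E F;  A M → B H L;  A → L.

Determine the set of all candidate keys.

{A, M}, {B, E, M}, {F, L, M}

Attribute M never appears on the right-hand side of any dependency, so M must belong to every candidate key.
{M}⁺ = {M}, which is not all of the schema, so we must add further attributes.
{A, M}⁺: AM→BHL adds B, H, L; AHL→BEF adds E, F → {A, B, E, F, H, L, M}. Minimal: {M}⁺ = {M}; {A}⁺ = {A, L} — none reach the full schema.
{B, E, M}⁺: BEM→A adds A; AM→BHL adds H, L; AHL→BEF adds F → {A, B, E, F, H, L, M}. Minimal: {E, M}⁺ = {E, M}; {B, M}⁺ = {B, M}; {B, E}⁺ = {B, E} — none reach the full schema.
{F, L, M}⁺: FL→BEH adds B, E, H; BEM→A adds A → {A, B, E, F, H, L, M}. Minimal: {L, M}⁺ = {L, M}; {F, M}⁺ = {F, M}; {F, L}⁺ = {B, E, F, H, L} — none reach the full schema.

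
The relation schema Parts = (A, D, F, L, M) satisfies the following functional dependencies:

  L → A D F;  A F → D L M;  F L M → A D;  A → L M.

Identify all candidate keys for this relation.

{A}⁺: A→LM adds L, M; L→ADF adds D, F → {A, D, F, L, M}.
{L}⁺: L→ADF adds A, D, F; AF→DLM adds M → {A, D, F, L, M}.

{A}, {L}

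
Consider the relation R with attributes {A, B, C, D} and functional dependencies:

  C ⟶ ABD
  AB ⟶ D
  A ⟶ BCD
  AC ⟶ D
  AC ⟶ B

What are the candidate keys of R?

{A}, {C}

{A}⁺: A→BCD adds B, C, D → {A, B, C, D}.
{C}⁺: C→ABD adds A, B, D → {A, B, C, D}.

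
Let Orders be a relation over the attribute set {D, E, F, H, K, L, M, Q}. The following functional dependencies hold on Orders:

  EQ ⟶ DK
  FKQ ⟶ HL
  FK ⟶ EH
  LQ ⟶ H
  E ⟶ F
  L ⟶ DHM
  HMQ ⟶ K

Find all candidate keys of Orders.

Attribute Q never appears on the right-hand side of any dependency, so Q must belong to every candidate key.
{Q}⁺ = {Q}, which is not all of the schema, so we must add further attributes.
{E, Q}⁺: EQ→DK adds D, K; E→F adds F; FKQ→HL adds H, L; L→DHM adds M → {D, E, F, H, K, L, M, Q}. Minimal: {Q}⁺ = {Q}; {E}⁺ = {E, F} — none reach the full schema.
{F, K, Q}⁺: FKQ→HL adds H, L; FK→EH adds E; L→DHM adds D, M → {D, E, F, H, K, L, M, Q}. Minimal: {K, Q}⁺ = {K, Q}; {F, Q}⁺ = {F, Q}; {F, K}⁺ = {E, F, H, K} — none reach the full schema.
{F, L, Q}⁺: LQ→H adds H; L→DHM adds D, M; HMQ→K adds K; FK→EH adds E → {D, E, F, H, K, L, M, Q}. Minimal: {L, Q}⁺ = {D, H, K, L, M, Q}; {F, Q}⁺ = {F, Q}; {F, L}⁺ = {D, F, H, L, M} — none reach the full schema.
{F, H, M, Q}⁺: HMQ→K adds K; FKQ→HL adds L; FK→EH adds E; L→DHM adds D → {D, E, F, H, K, L, M, Q}. Minimal: {H, M, Q}⁺ = {H, K, M, Q}; {F, M, Q}⁺ = {F, M, Q}; {F, H, Q}⁺ = {F, H, Q}; … — none reach the full schema.

{E, Q}, {F, K, Q}, {F, L, Q}, {F, H, M, Q}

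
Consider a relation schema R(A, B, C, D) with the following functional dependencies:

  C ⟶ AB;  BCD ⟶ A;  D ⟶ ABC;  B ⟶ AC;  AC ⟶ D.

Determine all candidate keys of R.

{B}⁺: B→AC adds A, C; AC→D adds D → {A, B, C, D}.
{C}⁺: C→AB adds A, B; AC→D adds D → {A, B, C, D}.
{D}⁺: D→ABC adds A, B, C → {A, B, C, D}.

{B}, {C}, {D}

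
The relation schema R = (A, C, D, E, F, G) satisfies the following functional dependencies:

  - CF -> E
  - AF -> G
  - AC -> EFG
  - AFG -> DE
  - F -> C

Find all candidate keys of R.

{A, C}, {A, F}

Attribute A never appears on the right-hand side of any dependency, so A must belong to every candidate key.
{A}⁺ = {A}, which is not all of the schema, so we must add further attributes.
{A, C}⁺: AC→EFG adds E, F, G; AFG→DE adds D → {A, C, D, E, F, G}.
{A, F}⁺: AF→G adds G; AFG→DE adds D, E; F→C adds C → {A, C, D, E, F, G}.
Any other superkey contains one of these as a subset, so there are no further candidate keys.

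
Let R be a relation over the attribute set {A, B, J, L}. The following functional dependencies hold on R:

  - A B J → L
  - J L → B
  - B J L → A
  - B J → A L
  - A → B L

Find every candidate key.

AJ, BJ, JL

{A, J}⁺: A→BL adds B, L → {A, B, J, L}. Minimal: {J}⁺ = {J}; {A}⁺ = {A, B, L} — none reach the full schema.
{B, J}⁺: BJ→AL adds A, L → {A, B, J, L}. Minimal: {J}⁺ = {J}; {B}⁺ = {B} — none reach the full schema.
{J, L}⁺: JL→B adds B; BJL→A adds A → {A, B, J, L}. Minimal: {L}⁺ = {L}; {J}⁺ = {J} — none reach the full schema.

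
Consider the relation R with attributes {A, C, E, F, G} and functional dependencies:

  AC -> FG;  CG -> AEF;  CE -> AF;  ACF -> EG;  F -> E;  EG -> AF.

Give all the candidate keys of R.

{A, C}, {C, E}, {C, F}, {C, G}

Attribute C never appears on the right-hand side of any dependency, so C must belong to every candidate key.
{C}⁺ = {C}, which is not all of the schema, so we must add further attributes.
{A, C}⁺: AC→FG adds F, G; CG→AEF adds E → {A, C, E, F, G}. Minimal: {C}⁺ = {C}; {A}⁺ = {A} — none reach the full schema.
{C, E}⁺: CE→AF adds A, F; ACF→EG adds G → {A, C, E, F, G}. Minimal: {E}⁺ = {E}; {C}⁺ = {C} — none reach the full schema.
{C, F}⁺: F→E adds E; CE→AF adds A; ACF→EG adds G → {A, C, E, F, G}. Minimal: {F}⁺ = {E, F}; {C}⁺ = {C} — none reach the full schema.
{C, G}⁺: CG→AEF adds A, E, F → {A, C, E, F, G}. Minimal: {G}⁺ = {G}; {C}⁺ = {C} — none reach the full schema.
Any other superkey contains one of these as a subset, so there are no further candidate keys.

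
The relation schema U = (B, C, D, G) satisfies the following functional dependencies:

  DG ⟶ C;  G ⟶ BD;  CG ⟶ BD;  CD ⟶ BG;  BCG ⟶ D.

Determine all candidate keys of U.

G, CD

{G}⁺: G→BD adds B, D; DG→C adds C → {B, C, D, G}.
{C, D}⁺: CD→BG adds B, G → {B, C, D, G}. Minimal: {D}⁺ = {D}; {C}⁺ = {C} — none reach the full schema.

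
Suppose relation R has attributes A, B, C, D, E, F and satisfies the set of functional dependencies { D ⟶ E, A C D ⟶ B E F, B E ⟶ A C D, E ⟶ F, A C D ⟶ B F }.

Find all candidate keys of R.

{B, D}⁺: D→E adds E; BE→ACD adds A, C; E→F adds F → {A, B, C, D, E, F}. Minimal: {D}⁺ = {D, E, F}; {B}⁺ = {B} — none reach the full schema.
{B, E}⁺: BE→ACD adds A, C, D; E→F adds F → {A, B, C, D, E, F}. Minimal: {E}⁺ = {E, F}; {B}⁺ = {B} — none reach the full schema.
{A, C, D}⁺: D→E adds E; ACD→BEF adds B, F → {A, B, C, D, E, F}. Minimal: {C, D}⁺ = {C, D, E, F}; {A, D}⁺ = {A, D, E, F}; {A, C}⁺ = {A, C} — none reach the full schema.
Any other superkey contains one of these as a subset, so there are no further candidate keys.

BD; BE; ACD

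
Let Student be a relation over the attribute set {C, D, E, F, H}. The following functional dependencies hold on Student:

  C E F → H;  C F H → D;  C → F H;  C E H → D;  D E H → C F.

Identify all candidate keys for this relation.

Attribute E never appears on the right-hand side of any dependency, so E must belong to every candidate key.
{E}⁺ = {E}, which is not all of the schema, so we must add further attributes.
{C, E}⁺: C→FH adds F, H; CEH→D adds D → {C, D, E, F, H}. Minimal: {E}⁺ = {E}; {C}⁺ = {C, D, F, H} — none reach the full schema.
{D, E, H}⁺: DEH→CF adds C, F → {C, D, E, F, H}. Minimal: {E, H}⁺ = {E, H}; {D, H}⁺ = {D, H}; {D, E}⁺ = {D, E} — none reach the full schema.

{C, E}, {D, E, H}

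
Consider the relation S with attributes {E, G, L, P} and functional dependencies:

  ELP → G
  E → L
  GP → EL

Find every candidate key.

Attribute P never appears on the right-hand side of any dependency, so P must belong to every candidate key.
{P}⁺ = {P}, which is not all of the schema, so we must add further attributes.
{E, P}⁺: E→L adds L; ELP→G adds G → {E, G, L, P}. Minimal: {P}⁺ = {P}; {E}⁺ = {E, L} — none reach the full schema.
{G, P}⁺: GP→EL adds E, L → {E, G, L, P}. Minimal: {P}⁺ = {P}; {G}⁺ = {G} — none reach the full schema.
Any other superkey contains one of these as a subset, so there are no further candidate keys.

{E, P}; {G, P}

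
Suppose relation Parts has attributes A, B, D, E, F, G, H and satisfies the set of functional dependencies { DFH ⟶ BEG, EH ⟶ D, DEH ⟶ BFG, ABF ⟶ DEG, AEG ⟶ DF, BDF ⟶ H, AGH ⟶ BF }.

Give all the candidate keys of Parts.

{A, B, F}; {A, E, H}; {A, G, H}; {A, B, E, G}; {A, D, F, H}

Attribute A never appears on the right-hand side of any dependency, so A must belong to every candidate key.
{A}⁺ = {A}, which is not all of the schema, so we must add further attributes.
{A, B, F}⁺: ABF→DEG adds D, E, G; BDF→H adds H → {A, B, D, E, F, G, H}. Minimal: {B, F}⁺ = {B, F}; {A, F}⁺ = {A, F}; {A, B}⁺ = {A, B} — none reach the full schema.
{A, E, H}⁺: EH→D adds D; DEH→BFG adds B, F, G → {A, B, D, E, F, G, H}. Minimal: {E, H}⁺ = {B, D, E, F, G, H}; {A, H}⁺ = {A, H}; {A, E}⁺ = {A, E} — none reach the full schema.
{A, G, H}⁺: AGH→BF adds B, F; ABF→DEG adds D, E → {A, B, D, E, F, G, H}. Minimal: {G, H}⁺ = {G, H}; {A, H}⁺ = {A, H}; {A, G}⁺ = {A, G} — none reach the full schema.
{A, B, E, G}⁺: AEG→DF adds D, F; BDF→H adds H → {A, B, D, E, F, G, H}. Minimal: {B, E, G}⁺ = {B, E, G}; {A, E, G}⁺ = {A, D, E, F, G}; {A, B, G}⁺ = {A, B, G}; … — none reach the full schema.
{A, D, F, H}⁺: DFH→BEG adds B, E, G → {A, B, D, E, F, G, H}. Minimal: {D, F, H}⁺ = {B, D, E, F, G, H}; {A, F, H}⁺ = {A, F, H}; {A, D, H}⁺ = {A, D, H}; … — none reach the full schema.
Any other superkey contains one of these as a subset, so there are no further candidate keys.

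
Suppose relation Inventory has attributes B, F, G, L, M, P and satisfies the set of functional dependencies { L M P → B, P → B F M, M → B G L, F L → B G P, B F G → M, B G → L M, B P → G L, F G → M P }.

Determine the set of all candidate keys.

{P}⁺: P→BFM adds B, F, M; M→BGL adds G, L → {B, F, G, L, M, P}.
{F, G}⁺: FG→MP adds M, P; P→BFM adds B; M→BGL adds L → {B, F, G, L, M, P}. Minimal: {G}⁺ = {G}; {F}⁺ = {F} — none reach the full schema.
{F, L}⁺: FL→BGP adds B, G, P; BFG→M adds M → {B, F, G, L, M, P}. Minimal: {L}⁺ = {L}; {F}⁺ = {F} — none reach the full schema.
{F, M}⁺: M→BGL adds B, G, L; FL→BGP adds P → {B, F, G, L, M, P}. Minimal: {M}⁺ = {B, G, L, M}; {F}⁺ = {F} — none reach the full schema.
Any other superkey contains one of these as a subset, so there are no further candidate keys.

{P}, {F, G}, {F, L}, {F, M}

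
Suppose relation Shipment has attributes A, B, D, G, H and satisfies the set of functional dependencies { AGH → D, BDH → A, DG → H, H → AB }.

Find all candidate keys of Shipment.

{D, G}⁺: DG→H adds H; H→AB adds A, B → {A, B, D, G, H}. Minimal: {G}⁺ = {G}; {D}⁺ = {D} — none reach the full schema.
{G, H}⁺: H→AB adds A, B; AGH→D adds D → {A, B, D, G, H}. Minimal: {H}⁺ = {A, B, H}; {G}⁺ = {G} — none reach the full schema.

{D, G}, {G, H}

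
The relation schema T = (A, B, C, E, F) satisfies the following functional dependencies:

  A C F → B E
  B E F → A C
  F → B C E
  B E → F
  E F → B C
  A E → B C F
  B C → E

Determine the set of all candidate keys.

(F), (A, E), (B, C), (B, E)

{F}⁺: F→BCE adds B, C, E; BEF→AC adds A → {A, B, C, E, F}.
{A, E}⁺: AE→BCF adds B, C, F → {A, B, C, E, F}. Minimal: {E}⁺ = {E}; {A}⁺ = {A} — none reach the full schema.
{B, C}⁺: BC→E adds E; BE→F adds F; BEF→AC adds A → {A, B, C, E, F}. Minimal: {C}⁺ = {C}; {B}⁺ = {B} — none reach the full schema.
{B, E}⁺: BE→F adds F; EF→BC adds C; BEF→AC adds A → {A, B, C, E, F}. Minimal: {E}⁺ = {E}; {B}⁺ = {B} — none reach the full schema.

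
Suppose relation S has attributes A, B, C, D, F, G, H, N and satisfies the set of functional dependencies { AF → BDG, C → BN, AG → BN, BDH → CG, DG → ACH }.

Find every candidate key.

{A, F}⁺: AF→BDG adds B, D, G; AG→BN adds N; DG→ACH adds C, H → {A, B, C, D, F, G, H, N}. Minimal: {F}⁺ = {F}; {A}⁺ = {A} — none reach the full schema.
{D, F, G}⁺: DG→ACH adds A, C, H; AF→BDG adds B; C→BN adds N → {A, B, C, D, F, G, H, N}. Minimal: {F, G}⁺ = {F, G}; {D, G}⁺ = {A, B, C, D, G, H, N}; {D, F}⁺ = {D, F} — none reach the full schema.
{B, D, F, H}⁺: BDH→CG adds C, G; DG→ACH adds A; C→BN adds N → {A, B, C, D, F, G, H, N}. Minimal: {D, F, H}⁺ = {D, F, H}; {B, F, H}⁺ = {B, F, H}; {B, D, H}⁺ = {A, B, C, D, G, H, N}; … — none reach the full schema.
{C, D, F, H}⁺: C→BN adds B, N; BDH→CG adds G; DG→ACH adds A → {A, B, C, D, F, G, H, N}. Minimal: {D, F, H}⁺ = {D, F, H}; {C, F, H}⁺ = {B, C, F, H, N}; {C, D, H}⁺ = {A, B, C, D, G, H, N}; … — none reach the full schema.

(A, F); (D, F, G); (B, D, F, H); (C, D, F, H)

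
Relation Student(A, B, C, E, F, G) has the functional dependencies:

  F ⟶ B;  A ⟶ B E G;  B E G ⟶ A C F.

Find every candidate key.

{A}⁺: A→BEG adds B, E, G; BEG→ACF adds C, F → {A, B, C, E, F, G}.
{B, E, G}⁺: BEG→ACF adds A, C, F → {A, B, C, E, F, G}. Minimal: {E, G}⁺ = {E, G}; {B, G}⁺ = {B, G}; {B, E}⁺ = {B, E} — none reach the full schema.
{E, F, G}⁺: F→B adds B; BEG→ACF adds A, C → {A, B, C, E, F, G}. Minimal: {F, G}⁺ = {B, F, G}; {E, G}⁺ = {E, G}; {E, F}⁺ = {B, E, F} — none reach the full schema.
Any other superkey contains one of these as a subset, so there are no further candidate keys.

A; BEG; EFG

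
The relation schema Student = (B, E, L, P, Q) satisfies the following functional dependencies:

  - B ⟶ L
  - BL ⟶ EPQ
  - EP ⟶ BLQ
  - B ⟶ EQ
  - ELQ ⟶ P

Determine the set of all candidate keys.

{B}⁺: B→L adds L; BL→EPQ adds E, P, Q → {B, E, L, P, Q}.
{E, P}⁺: EP→BLQ adds B, L, Q → {B, E, L, P, Q}. Minimal: {P}⁺ = {P}; {E}⁺ = {E} — none reach the full schema.
{E, L, Q}⁺: ELQ→P adds P; EP→BLQ adds B → {B, E, L, P, Q}. Minimal: {L, Q}⁺ = {L, Q}; {E, Q}⁺ = {E, Q}; {E, L}⁺ = {E, L} — none reach the full schema.
Any other superkey contains one of these as a subset, so there are no further candidate keys.

{B}, {E, P}, {E, L, Q}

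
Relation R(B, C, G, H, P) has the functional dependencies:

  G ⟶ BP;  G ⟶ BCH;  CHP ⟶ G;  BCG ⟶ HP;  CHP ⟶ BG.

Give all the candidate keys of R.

{G}⁺: G→BP adds B, P; G→BCH adds C, H → {B, C, G, H, P}.
{C, H, P}⁺: CHP→G adds G; CHP→BG adds B → {B, C, G, H, P}. Minimal: {H, P}⁺ = {H, P}; {C, P}⁺ = {C, P}; {C, H}⁺ = {C, H} — none reach the full schema.

G, CHP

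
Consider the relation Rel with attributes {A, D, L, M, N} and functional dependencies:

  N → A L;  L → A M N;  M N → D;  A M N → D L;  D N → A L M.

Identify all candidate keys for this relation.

{L}⁺: L→AMN adds A, M, N; MN→D adds D → {A, D, L, M, N}.
{N}⁺: N→AL adds A, L; L→AMN adds M; MN→D adds D → {A, D, L, M, N}.
Any other superkey contains one of these as a subset, so there are no further candidate keys.

{L}, {N}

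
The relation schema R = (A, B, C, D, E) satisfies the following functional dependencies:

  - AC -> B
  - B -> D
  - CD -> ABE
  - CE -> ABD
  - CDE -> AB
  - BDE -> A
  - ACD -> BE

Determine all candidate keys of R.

AC; BC; CD; CE

Attribute C never appears on the right-hand side of any dependency, so C must belong to every candidate key.
{C}⁺ = {C}, which is not all of the schema, so we must add further attributes.
{A, C}⁺: AC→B adds B; B→D adds D; CD→ABE adds E → {A, B, C, D, E}. Minimal: {C}⁺ = {C}; {A}⁺ = {A} — none reach the full schema.
{B, C}⁺: B→D adds D; CD→ABE adds A, E → {A, B, C, D, E}. Minimal: {C}⁺ = {C}; {B}⁺ = {B, D} — none reach the full schema.
{C, D}⁺: CD→ABE adds A, B, E → {A, B, C, D, E}. Minimal: {D}⁺ = {D}; {C}⁺ = {C} — none reach the full schema.
{C, E}⁺: CE→ABD adds A, B, D → {A, B, C, D, E}. Minimal: {E}⁺ = {E}; {C}⁺ = {C} — none reach the full schema.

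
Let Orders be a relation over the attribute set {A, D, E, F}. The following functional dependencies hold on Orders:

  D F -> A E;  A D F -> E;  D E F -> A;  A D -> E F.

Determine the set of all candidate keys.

AD, DF

{A, D}⁺: AD→EF adds E, F → {A, D, E, F}.
{D, F}⁺: DF→AE adds A, E → {A, D, E, F}.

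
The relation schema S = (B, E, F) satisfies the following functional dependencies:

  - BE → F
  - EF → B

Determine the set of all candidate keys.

{B, E}; {E, F}

Attribute E never appears on the right-hand side of any dependency, so E must belong to every candidate key.
{E}⁺ = {E}, which is not all of the schema, so we must add further attributes.
{B, E}⁺: BE→F adds F → {B, E, F}. Minimal: {E}⁺ = {E}; {B}⁺ = {B} — none reach the full schema.
{E, F}⁺: EF→B adds B → {B, E, F}. Minimal: {F}⁺ = {F}; {E}⁺ = {E} — none reach the full schema.
Any other superkey contains one of these as a subset, so there are no further candidate keys.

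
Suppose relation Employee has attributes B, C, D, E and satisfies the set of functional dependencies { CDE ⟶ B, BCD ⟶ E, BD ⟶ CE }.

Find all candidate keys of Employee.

BD, CDE

Attribute D never appears on the right-hand side of any dependency, so D must belong to every candidate key.
{D}⁺ = {D}, which is not all of the schema, so we must add further attributes.
{B, D}⁺: BD→CE adds C, E → {B, C, D, E}. Minimal: {D}⁺ = {D}; {B}⁺ = {B} — none reach the full schema.
{C, D, E}⁺: CDE→B adds B → {B, C, D, E}. Minimal: {D, E}⁺ = {D, E}; {C, E}⁺ = {C, E}; {C, D}⁺ = {C, D} — none reach the full schema.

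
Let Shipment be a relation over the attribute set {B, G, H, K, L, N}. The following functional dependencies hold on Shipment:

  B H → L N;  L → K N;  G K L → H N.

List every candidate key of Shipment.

{B, G, H}, {B, G, L}

Attributes B, G never appear on any right-hand side, so every candidate key must contain {B, G}.
{B, G}⁺ = {B, G}, which is not all of the schema, so we must add further attributes.
{B, G, H}⁺: BH→LN adds L, N; L→KN adds K → {B, G, H, K, L, N}. Minimal: {G, H}⁺ = {G, H}; {B, H}⁺ = {B, H, K, L, N}; {B, G}⁺ = {B, G} — none reach the full schema.
{B, G, L}⁺: L→KN adds K, N; GKL→HN adds H → {B, G, H, K, L, N}. Minimal: {G, L}⁺ = {G, H, K, L, N}; {B, L}⁺ = {B, K, L, N}; {B, G}⁺ = {B, G} — none reach the full schema.
Any other superkey contains one of these as a subset, so there are no further candidate keys.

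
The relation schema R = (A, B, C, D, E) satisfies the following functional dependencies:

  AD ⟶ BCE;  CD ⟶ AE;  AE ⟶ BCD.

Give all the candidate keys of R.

{A, D}, {A, E}, {C, D}

{A, D}⁺: AD→BCE adds B, C, E → {A, B, C, D, E}. Minimal: {D}⁺ = {D}; {A}⁺ = {A} — none reach the full schema.
{A, E}⁺: AE→BCD adds B, C, D → {A, B, C, D, E}. Minimal: {E}⁺ = {E}; {A}⁺ = {A} — none reach the full schema.
{C, D}⁺: CD→AE adds A, E; AE→BCD adds B → {A, B, C, D, E}. Minimal: {D}⁺ = {D}; {C}⁺ = {C} — none reach the full schema.
Any other superkey contains one of these as a subset, so there are no further candidate keys.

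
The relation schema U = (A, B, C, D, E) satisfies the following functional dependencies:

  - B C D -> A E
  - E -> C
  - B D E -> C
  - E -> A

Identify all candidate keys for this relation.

(B, C, D), (B, D, E)

Attributes B, D never appear on any right-hand side, so every candidate key must contain {B, D}.
{B, D}⁺ = {B, D}, which is not all of the schema, so we must add further attributes.
{B, C, D}⁺: BCD→AE adds A, E → {A, B, C, D, E}. Minimal: {C, D}⁺ = {C, D}; {B, D}⁺ = {B, D}; {B, C}⁺ = {B, C} — none reach the full schema.
{B, D, E}⁺: E→C adds C; E→A adds A → {A, B, C, D, E}. Minimal: {D, E}⁺ = {A, C, D, E}; {B, E}⁺ = {A, B, C, E}; {B, D}⁺ = {B, D} — none reach the full schema.
Any other superkey contains one of these as a subset, so there are no further candidate keys.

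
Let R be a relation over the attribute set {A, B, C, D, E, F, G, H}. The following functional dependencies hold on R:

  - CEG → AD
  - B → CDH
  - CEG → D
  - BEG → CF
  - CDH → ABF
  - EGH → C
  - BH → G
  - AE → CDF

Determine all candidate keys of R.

Attribute E never appears on the right-hand side of any dependency, so E must belong to every candidate key.
{E}⁺ = {E}, which is not all of the schema, so we must add further attributes.
{B, E}⁺: B→CDH adds C, D, H; CDH→ABF adds A, F; BH→G adds G → {A, B, C, D, E, F, G, H}. Minimal: {E}⁺ = {E}; {B}⁺ = {A, B, C, D, F, G, H} — none reach the full schema.
{A, E, H}⁺: AE→CDF adds C, D, F; CDH→ABF adds B; BH→G adds G → {A, B, C, D, E, F, G, H}. Minimal: {E, H}⁺ = {E, H}; {A, H}⁺ = {A, H}; {A, E}⁺ = {A, C, D, E, F} — none reach the full schema.
{E, G, H}⁺: EGH→C adds C; CEG→AD adds A, D; CDH→ABF adds B, F → {A, B, C, D, E, F, G, H}. Minimal: {G, H}⁺ = {G, H}; {E, H}⁺ = {E, H}; {E, G}⁺ = {E, G} — none reach the full schema.
{C, D, E, H}⁺: CDH→ABF adds A, B, F; BH→G adds G → {A, B, C, D, E, F, G, H}. Minimal: {D, E, H}⁺ = {D, E, H}; {C, E, H}⁺ = {C, E, H}; {C, D, H}⁺ = {A, B, C, D, F, G, H}; … — none reach the full schema.

{B, E}, {A, E, H}, {E, G, H}, {C, D, E, H}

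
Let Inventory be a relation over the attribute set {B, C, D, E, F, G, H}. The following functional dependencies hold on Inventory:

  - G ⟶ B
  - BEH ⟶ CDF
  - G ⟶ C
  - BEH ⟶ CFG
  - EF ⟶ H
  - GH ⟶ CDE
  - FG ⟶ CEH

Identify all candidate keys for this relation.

{F, G}⁺: G→B adds B; G→C adds C; FG→CEH adds E, H; BEH→CDF adds D → {B, C, D, E, F, G, H}. Minimal: {G}⁺ = {B, C, G}; {F}⁺ = {F} — none reach the full schema.
{G, H}⁺: G→B adds B; G→C adds C; GH→CDE adds D, E; BEH→CDF adds F → {B, C, D, E, F, G, H}. Minimal: {H}⁺ = {H}; {G}⁺ = {B, C, G} — none reach the full schema.
{B, E, F}⁺: EF→H adds H; BEH→CDF adds C, D; BEH→CFG adds G → {B, C, D, E, F, G, H}. Minimal: {E, F}⁺ = {E, F, H}; {B, F}⁺ = {B, F}; {B, E}⁺ = {B, E} — none reach the full schema.
{B, E, H}⁺: BEH→CDF adds C, D, F; BEH→CFG adds G → {B, C, D, E, F, G, H}. Minimal: {E, H}⁺ = {E, H}; {B, H}⁺ = {B, H}; {B, E}⁺ = {B, E} — none reach the full schema.

(F, G), (G, H), (B, E, F), (B, E, H)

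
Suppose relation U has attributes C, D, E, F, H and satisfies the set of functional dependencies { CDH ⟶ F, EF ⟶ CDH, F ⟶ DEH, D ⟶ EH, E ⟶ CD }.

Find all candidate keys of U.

D, E, F

{D}⁺: D→EH adds E, H; E→CD adds C; CDH→F adds F → {C, D, E, F, H}.
{E}⁺: E→CD adds C, D; D→EH adds H; CDH→F adds F → {C, D, E, F, H}.
{F}⁺: F→DEH adds D, E, H; E→CD adds C → {C, D, E, F, H}.
Any other superkey contains one of these as a subset, so there are no further candidate keys.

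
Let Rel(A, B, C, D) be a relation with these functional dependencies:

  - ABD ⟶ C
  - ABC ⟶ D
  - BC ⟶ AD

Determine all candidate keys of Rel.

BC, ABD

Attribute B never appears on the right-hand side of any dependency, so B must belong to every candidate key.
{B}⁺ = {B}, which is not all of the schema, so we must add further attributes.
{B, C}⁺: BC→AD adds A, D → {A, B, C, D}. Minimal: {C}⁺ = {C}; {B}⁺ = {B} — none reach the full schema.
{A, B, D}⁺: ABD→C adds C → {A, B, C, D}. Minimal: {B, D}⁺ = {B, D}; {A, D}⁺ = {A, D}; {A, B}⁺ = {A, B} — none reach the full schema.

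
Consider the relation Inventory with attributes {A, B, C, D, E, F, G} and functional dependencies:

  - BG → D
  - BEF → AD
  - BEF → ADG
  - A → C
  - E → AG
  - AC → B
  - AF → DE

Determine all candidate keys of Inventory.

{A, F}⁺: A→C adds C; AC→B adds B; AF→DE adds D, E; BEF→ADG adds G → {A, B, C, D, E, F, G}. Minimal: {F}⁺ = {F}; {A}⁺ = {A, B, C} — none reach the full schema.
{E, F}⁺: E→AG adds A, G; AF→DE adds D; A→C adds C; AC→B adds B → {A, B, C, D, E, F, G}. Minimal: {F}⁺ = {F}; {E}⁺ = {A, B, C, D, E, G} — none reach the full schema.

(A, F); (E, F)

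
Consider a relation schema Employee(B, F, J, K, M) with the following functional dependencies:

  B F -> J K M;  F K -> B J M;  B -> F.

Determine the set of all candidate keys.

(B), (F, K)

{B}⁺: B→F adds F; BF→JKM adds J, K, M → {B, F, J, K, M}.
{F, K}⁺: FK→BJM adds B, J, M → {B, F, J, K, M}. Minimal: {K}⁺ = {K}; {F}⁺ = {F} — none reach the full schema.
Any other superkey contains one of these as a subset, so there are no further candidate keys.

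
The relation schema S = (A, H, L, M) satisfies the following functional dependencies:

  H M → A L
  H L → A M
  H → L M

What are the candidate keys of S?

{H}⁺: H→LM adds L, M; HM→AL adds A → {A, H, L, M}.

{H}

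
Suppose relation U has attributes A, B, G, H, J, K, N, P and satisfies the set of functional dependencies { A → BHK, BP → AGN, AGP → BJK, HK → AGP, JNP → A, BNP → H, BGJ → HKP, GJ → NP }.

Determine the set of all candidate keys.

{A}⁺: A→BHK adds B, H, K; HK→AGP adds G, P; BP→AGN adds N; AGP→BJK adds J → {A, B, G, H, J, K, N, P}.
{B, P}⁺: BP→AGN adds A, G, N; AGP→BJK adds J, K; BNP→H adds H → {A, B, G, H, J, K, N, P}.
{G, J}⁺: GJ→NP adds N, P; JNP→A adds A; A→BHK adds B, H, K → {A, B, G, H, J, K, N, P}.
{H, K}⁺: HK→AGP adds A, G, P; A→BHK adds B; BP→AGN adds N; AGP→BJK adds J → {A, B, G, H, J, K, N, P}.
{J, N, P}⁺: JNP→A adds A; A→BHK adds B, H, K; BP→AGN adds G → {A, B, G, H, J, K, N, P}.

A, BP, GJ, HK, JNP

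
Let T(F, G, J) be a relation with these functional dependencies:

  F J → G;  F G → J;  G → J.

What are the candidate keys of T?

Attribute F never appears on the right-hand side of any dependency, so F must belong to every candidate key.
{F}⁺ = {F}, which is not all of the schema, so we must add further attributes.
{F, G}⁺: FG→J adds J → {F, G, J}. Minimal: {G}⁺ = {G, J}; {F}⁺ = {F} — none reach the full schema.
{F, J}⁺: FJ→G adds G → {F, G, J}. Minimal: {J}⁺ = {J}; {F}⁺ = {F} — none reach the full schema.

{F, G}; {F, J}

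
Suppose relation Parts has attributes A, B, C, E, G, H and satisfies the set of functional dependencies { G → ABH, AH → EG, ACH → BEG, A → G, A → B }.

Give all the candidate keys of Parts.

Attribute C never appears on the right-hand side of any dependency, so C must belong to every candidate key.
{C}⁺ = {C}, which is not all of the schema, so we must add further attributes.
{A, C}⁺: A→G adds G; A→B adds B; G→ABH adds H; AH→EG adds E → {A, B, C, E, G, H}. Minimal: {C}⁺ = {C}; {A}⁺ = {A, B, E, G, H} — none reach the full schema.
{C, G}⁺: G→ABH adds A, B, H; AH→EG adds E → {A, B, C, E, G, H}. Minimal: {G}⁺ = {A, B, E, G, H}; {C}⁺ = {C} — none reach the full schema.
Any other superkey contains one of these as a subset, so there are no further candidate keys.

AC; CG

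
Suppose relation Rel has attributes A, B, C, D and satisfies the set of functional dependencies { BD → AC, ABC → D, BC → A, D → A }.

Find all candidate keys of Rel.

Attribute B never appears on the right-hand side of any dependency, so B must belong to every candidate key.
{B}⁺ = {B}, which is not all of the schema, so we must add further attributes.
{B, C}⁺: BC→A adds A; ABC→D adds D → {A, B, C, D}. Minimal: {C}⁺ = {C}; {B}⁺ = {B} — none reach the full schema.
{B, D}⁺: BD→AC adds A, C → {A, B, C, D}. Minimal: {D}⁺ = {A, D}; {B}⁺ = {B} — none reach the full schema.

(B, C), (B, D)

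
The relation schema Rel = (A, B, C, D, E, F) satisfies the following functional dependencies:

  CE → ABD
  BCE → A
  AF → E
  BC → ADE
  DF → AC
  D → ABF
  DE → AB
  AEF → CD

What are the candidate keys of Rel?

{D}⁺: D→ABF adds A, B, F; AF→E adds E; DF→AC adds C → {A, B, C, D, E, F}.
{A, F}⁺: AF→E adds E; AEF→CD adds C, D; CE→ABD adds B → {A, B, C, D, E, F}.
{B, C}⁺: BC→ADE adds A, D, E; D→ABF adds F → {A, B, C, D, E, F}.
{C, E}⁺: CE→ABD adds A, B, D; D→ABF adds F → {A, B, C, D, E, F}.
Any other superkey contains one of these as a subset, so there are no further candidate keys.

(D), (A, F), (B, C), (C, E)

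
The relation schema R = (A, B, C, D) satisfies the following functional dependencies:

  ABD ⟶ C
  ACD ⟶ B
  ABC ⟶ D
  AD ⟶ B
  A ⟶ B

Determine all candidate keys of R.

{A, C}, {A, D}

{A, C}⁺: A→B adds B; ABC→D adds D → {A, B, C, D}. Minimal: {C}⁺ = {C}; {A}⁺ = {A, B} — none reach the full schema.
{A, D}⁺: AD→B adds B; ABD→C adds C → {A, B, C, D}. Minimal: {D}⁺ = {D}; {A}⁺ = {A, B} — none reach the full schema.
Any other superkey contains one of these as a subset, so there are no further candidate keys.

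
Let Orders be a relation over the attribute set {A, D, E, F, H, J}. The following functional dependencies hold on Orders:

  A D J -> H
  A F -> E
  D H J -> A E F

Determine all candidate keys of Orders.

Attributes D, J never appear on any right-hand side, so every candidate key must contain {D, J}.
{D, J}⁺ = {D, J}, which is not all of the schema, so we must add further attributes.
{A, D, J}⁺: ADJ→H adds H; DHJ→AEF adds E, F → {A, D, E, F, H, J}.
{D, H, J}⁺: DHJ→AEF adds A, E, F → {A, D, E, F, H, J}.
Any other superkey contains one of these as a subset, so there are no further candidate keys.

{A, D, J}; {D, H, J}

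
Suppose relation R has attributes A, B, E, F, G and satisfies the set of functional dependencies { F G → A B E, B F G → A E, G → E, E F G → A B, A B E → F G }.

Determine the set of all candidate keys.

(F, G); (A, B, E); (A, B, G)

{F, G}⁺: FG→ABE adds A, B, E → {A, B, E, F, G}. Minimal: {G}⁺ = {E, G}; {F}⁺ = {F} — none reach the full schema.
{A, B, E}⁺: ABE→FG adds F, G → {A, B, E, F, G}. Minimal: {B, E}⁺ = {B, E}; {A, E}⁺ = {A, E}; {A, B}⁺ = {A, B} — none reach the full schema.
{A, B, G}⁺: G→E adds E; ABE→FG adds F → {A, B, E, F, G}. Minimal: {B, G}⁺ = {B, E, G}; {A, G}⁺ = {A, E, G}; {A, B}⁺ = {A, B} — none reach the full schema.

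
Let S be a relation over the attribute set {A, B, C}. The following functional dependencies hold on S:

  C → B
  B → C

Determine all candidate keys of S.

Attribute A never appears on the right-hand side of any dependency, so A must belong to every candidate key.
{A}⁺ = {A}, which is not all of the schema, so we must add further attributes.
{A, B}⁺: B→C adds C → {A, B, C}. Minimal: {B}⁺ = {B, C}; {A}⁺ = {A} — none reach the full schema.
{A, C}⁺: C→B adds B → {A, B, C}. Minimal: {C}⁺ = {B, C}; {A}⁺ = {A} — none reach the full schema.
Any other superkey contains one of these as a subset, so there are no further candidate keys.

{A, B}, {A, C}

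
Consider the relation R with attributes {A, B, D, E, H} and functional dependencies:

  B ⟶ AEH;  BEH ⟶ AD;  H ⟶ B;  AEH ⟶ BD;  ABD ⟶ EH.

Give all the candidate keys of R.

{B}⁺: B→AEH adds A, E, H; BEH→AD adds D → {A, B, D, E, H}.
{H}⁺: H→B adds B; B→AEH adds A, E; BEH→AD adds D → {A, B, D, E, H}.
Any other superkey contains one of these as a subset, so there are no further candidate keys.

(B), (H)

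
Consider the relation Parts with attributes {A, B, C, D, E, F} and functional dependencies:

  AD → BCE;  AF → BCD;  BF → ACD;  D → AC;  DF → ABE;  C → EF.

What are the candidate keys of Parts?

D, AC, AF, BC, BF

{D}⁺: D→AC adds A, C; C→EF adds E, F; AD→BCE adds B → {A, B, C, D, E, F}.
{A, C}⁺: C→EF adds E, F; AF→BCD adds B, D → {A, B, C, D, E, F}.
{A, F}⁺: AF→BCD adds B, C, D; DF→ABE adds E → {A, B, C, D, E, F}.
{B, C}⁺: C→EF adds E, F; BF→ACD adds A, D → {A, B, C, D, E, F}.
{B, F}⁺: BF→ACD adds A, C, D; DF→ABE adds E → {A, B, C, D, E, F}.
Any other superkey contains one of these as a subset, so there are no further candidate keys.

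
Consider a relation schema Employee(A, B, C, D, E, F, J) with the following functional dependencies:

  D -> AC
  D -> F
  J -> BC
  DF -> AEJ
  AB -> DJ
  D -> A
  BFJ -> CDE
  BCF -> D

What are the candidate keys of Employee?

{D}⁺: D→AC adds A, C; D→F adds F; DF→AEJ adds E, J; J→BC adds B → {A, B, C, D, E, F, J}.
{A, B}⁺: AB→DJ adds D, J; D→AC adds C; D→F adds F; DF→AEJ adds E → {A, B, C, D, E, F, J}. Minimal: {B}⁺ = {B}; {A}⁺ = {A} — none reach the full schema.
{A, J}⁺: J→BC adds B, C; AB→DJ adds D; D→F adds F; DF→AEJ adds E → {A, B, C, D, E, F, J}. Minimal: {J}⁺ = {B, C, J}; {A}⁺ = {A} — none reach the full schema.
{F, J}⁺: J→BC adds B, C; BFJ→CDE adds D, E; D→AC adds A → {A, B, C, D, E, F, J}. Minimal: {J}⁺ = {B, C, J}; {F}⁺ = {F} — none reach the full schema.
{B, C, F}⁺: BCF→D adds D; D→AC adds A; DF→AEJ adds E, J → {A, B, C, D, E, F, J}. Minimal: {C, F}⁺ = {C, F}; {B, F}⁺ = {B, F}; {B, C}⁺ = {B, C} — none reach the full schema.
Any other superkey contains one of these as a subset, so there are no further candidate keys.

D, AB, AJ, FJ, BCF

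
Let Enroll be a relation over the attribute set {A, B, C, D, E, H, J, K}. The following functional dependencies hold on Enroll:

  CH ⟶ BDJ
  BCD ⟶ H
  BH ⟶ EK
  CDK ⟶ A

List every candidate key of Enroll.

{C, H}; {B, C, D}

Attribute C never appears on the right-hand side of any dependency, so C must belong to every candidate key.
{C}⁺ = {C}, which is not all of the schema, so we must add further attributes.
{C, H}⁺: CH→BDJ adds B, D, J; BH→EK adds E, K; CDK→A adds A → {A, B, C, D, E, H, J, K}.
{B, C, D}⁺: BCD→H adds H; BH→EK adds E, K; CDK→A adds A; CH→BDJ adds J → {A, B, C, D, E, H, J, K}.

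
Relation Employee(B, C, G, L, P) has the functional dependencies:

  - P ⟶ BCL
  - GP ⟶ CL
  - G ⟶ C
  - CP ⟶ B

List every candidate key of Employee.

{G, P}

{G, P}⁺: P→BCL adds B, C, L → {B, C, G, L, P}. Minimal: {P}⁺ = {B, C, L, P}; {G}⁺ = {C, G} — none reach the full schema.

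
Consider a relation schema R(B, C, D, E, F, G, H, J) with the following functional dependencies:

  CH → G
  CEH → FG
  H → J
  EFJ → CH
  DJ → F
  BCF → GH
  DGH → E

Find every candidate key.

BCDF, BCDH, BCDJ, BDEH, BDEJ, BDGH

Attributes B, D never appear on any right-hand side, so every candidate key must contain {B, D}.
{B, D}⁺ = {B, D}, which is not all of the schema, so we must add further attributes.
{B, C, D, F}⁺: BCF→GH adds G, H; DGH→E adds E; H→J adds J → {B, C, D, E, F, G, H, J}. Minimal: {C, D, F}⁺ = {C, D, F}; {B, D, F}⁺ = {B, D, F}; {B, C, F}⁺ = {B, C, F, G, H, J}; … — none reach the full schema.
{B, C, D, H}⁺: CH→G adds G; H→J adds J; DJ→F adds F; DGH→E adds E → {B, C, D, E, F, G, H, J}. Minimal: {C, D, H}⁺ = {C, D, E, F, G, H, J}; {B, D, H}⁺ = {B, D, F, H, J}; {B, C, H}⁺ = {B, C, G, H, J}; … — none reach the full schema.
{B, C, D, J}⁺: DJ→F adds F; BCF→GH adds G, H; DGH→E adds E → {B, C, D, E, F, G, H, J}. Minimal: {C, D, J}⁺ = {C, D, F, J}; {B, D, J}⁺ = {B, D, F, J}; {B, C, J}⁺ = {B, C, J}; … — none reach the full schema.
{B, D, E, H}⁺: H→J adds J; DJ→F adds F; EFJ→CH adds C; BCF→GH adds G → {B, C, D, E, F, G, H, J}. Minimal: {D, E, H}⁺ = {C, D, E, F, G, H, J}; {B, E, H}⁺ = {B, E, H, J}; {B, D, H}⁺ = {B, D, F, H, J}; … — none reach the full schema.
{B, D, E, J}⁺: DJ→F adds F; EFJ→CH adds C, H; BCF→GH adds G → {B, C, D, E, F, G, H, J}. Minimal: {D, E, J}⁺ = {C, D, E, F, G, H, J}; {B, E, J}⁺ = {B, E, J}; {B, D, J}⁺ = {B, D, F, J}; … — none reach the full schema.
{B, D, G, H}⁺: H→J adds J; DJ→F adds F; DGH→E adds E; EFJ→CH adds C → {B, C, D, E, F, G, H, J}. Minimal: {D, G, H}⁺ = {C, D, E, F, G, H, J}; {B, G, H}⁺ = {B, G, H, J}; {B, D, H}⁺ = {B, D, F, H, J}; … — none reach the full schema.
Any other superkey contains one of these as a subset, so there are no further candidate keys.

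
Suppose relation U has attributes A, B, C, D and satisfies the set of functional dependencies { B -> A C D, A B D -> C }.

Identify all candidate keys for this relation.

{B}

Attribute B never appears on the right-hand side of any dependency, so B must belong to every candidate key.
{B}⁺ = {A, B, C, D}, which is all of the schema, so {B} is the only candidate key.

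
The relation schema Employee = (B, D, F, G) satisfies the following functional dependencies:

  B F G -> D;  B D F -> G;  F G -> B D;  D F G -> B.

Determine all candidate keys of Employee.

Attribute F never appears on the right-hand side of any dependency, so F must belong to every candidate key.
{F}⁺ = {F}, which is not all of the schema, so we must add further attributes.
{F, G}⁺: FG→BD adds B, D → {B, D, F, G}. Minimal: {G}⁺ = {G}; {F}⁺ = {F} — none reach the full schema.
{B, D, F}⁺: BDF→G adds G → {B, D, F, G}. Minimal: {D, F}⁺ = {D, F}; {B, F}⁺ = {B, F}; {B, D}⁺ = {B, D} — none reach the full schema.

{F, G}; {B, D, F}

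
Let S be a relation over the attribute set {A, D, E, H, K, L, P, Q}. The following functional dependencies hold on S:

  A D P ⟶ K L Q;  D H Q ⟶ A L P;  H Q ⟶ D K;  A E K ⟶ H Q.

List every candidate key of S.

{A, E, K}, {E, H, Q}, {A, D, E, P}

Attribute E never appears on the right-hand side of any dependency, so E must belong to every candidate key.
{E}⁺ = {E}, which is not all of the schema, so we must add further attributes.
{A, E, K}⁺: AEK→HQ adds H, Q; HQ→DK adds D; DHQ→ALP adds L, P → {A, D, E, H, K, L, P, Q}. Minimal: {E, K}⁺ = {E, K}; {A, K}⁺ = {A, K}; {A, E}⁺ = {A, E} — none reach the full schema.
{E, H, Q}⁺: HQ→DK adds D, K; DHQ→ALP adds A, L, P → {A, D, E, H, K, L, P, Q}. Minimal: {H, Q}⁺ = {A, D, H, K, L, P, Q}; {E, Q}⁺ = {E, Q}; {E, H}⁺ = {E, H} — none reach the full schema.
{A, D, E, P}⁺: ADP→KLQ adds K, L, Q; AEK→HQ adds H → {A, D, E, H, K, L, P, Q}. Minimal: {D, E, P}⁺ = {D, E, P}; {A, E, P}⁺ = {A, E, P}; {A, D, P}⁺ = {A, D, K, L, P, Q}; … — none reach the full schema.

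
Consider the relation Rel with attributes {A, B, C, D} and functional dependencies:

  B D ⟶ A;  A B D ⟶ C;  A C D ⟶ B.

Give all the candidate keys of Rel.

Attribute D never appears on the right-hand side of any dependency, so D must belong to every candidate key.
{D}⁺ = {D}, which is not all of the schema, so we must add further attributes.
{B, D}⁺: BD→A adds A; ABD→C adds C → {A, B, C, D}. Minimal: {D}⁺ = {D}; {B}⁺ = {B} — none reach the full schema.
{A, C, D}⁺: ACD→B adds B → {A, B, C, D}. Minimal: {C, D}⁺ = {C, D}; {A, D}⁺ = {A, D}; {A, C}⁺ = {A, C} — none reach the full schema.

(B, D), (A, C, D)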